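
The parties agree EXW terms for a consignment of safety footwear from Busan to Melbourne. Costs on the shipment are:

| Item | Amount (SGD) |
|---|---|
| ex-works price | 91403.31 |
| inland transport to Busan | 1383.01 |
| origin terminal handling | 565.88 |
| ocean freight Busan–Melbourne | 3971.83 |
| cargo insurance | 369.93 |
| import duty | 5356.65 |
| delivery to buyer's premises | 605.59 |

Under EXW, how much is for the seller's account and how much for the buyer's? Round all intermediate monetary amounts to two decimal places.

EXW: the seller makes goods available at their premises; the buyer bears all onward costs.
Seller's account: goods 91403.31 = 91403.31
Buyer's account: inland to port 1383.01 + origin terminal 565.88 + freight 3971.83 + insurance 369.93 + duty 5356.65 + delivery 605.59 = 12252.89

Seller: SGD 91403.31; buyer: SGD 12252.89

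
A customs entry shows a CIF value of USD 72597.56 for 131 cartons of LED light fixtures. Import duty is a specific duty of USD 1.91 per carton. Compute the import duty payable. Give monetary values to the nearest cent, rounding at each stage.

Import duty = 131 × 1.91 = 250.21

Import duty: USD 250.21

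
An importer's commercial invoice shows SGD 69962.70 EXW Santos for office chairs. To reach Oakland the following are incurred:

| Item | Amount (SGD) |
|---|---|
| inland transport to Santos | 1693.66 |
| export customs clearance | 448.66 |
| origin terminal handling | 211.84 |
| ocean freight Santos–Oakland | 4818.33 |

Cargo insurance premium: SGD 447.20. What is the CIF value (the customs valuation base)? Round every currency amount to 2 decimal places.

CIF = EXW price + pre-shipment costs + freight + insurance
CIF = 69962.70 + 1693.66 + 448.66 + 211.84 + 4818.33 + 447.20 = 77582.39

CIF value: SGD 77582.39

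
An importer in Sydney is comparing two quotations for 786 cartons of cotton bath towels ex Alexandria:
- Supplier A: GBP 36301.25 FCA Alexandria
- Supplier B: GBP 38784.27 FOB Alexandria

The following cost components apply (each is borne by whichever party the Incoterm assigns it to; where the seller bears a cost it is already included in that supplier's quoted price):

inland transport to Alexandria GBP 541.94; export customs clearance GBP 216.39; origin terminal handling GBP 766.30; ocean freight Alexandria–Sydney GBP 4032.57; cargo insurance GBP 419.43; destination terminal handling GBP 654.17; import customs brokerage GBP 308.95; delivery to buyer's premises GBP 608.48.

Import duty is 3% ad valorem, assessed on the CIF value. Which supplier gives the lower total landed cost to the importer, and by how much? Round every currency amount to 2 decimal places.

Supplier A (FCA):
CIF value = FCA price + origin terminal + freight + insurance = 36301.25 + 766.30 + 4032.57 + 419.43 = 41519.55
Import duty = 41519.55 × 3% = 1245.59
Buyer bears (A): 766.30 + 4032.57 + 419.43 + 654.17 + 308.95 + 608.48 = 6789.90
Landed cost (A) = invoice 36301.25 + 6789.90 + duty 1245.59 = 44336.74
Supplier B (FOB):
CIF value = FOB price + freight + insurance = 38784.27 + 4032.57 + 419.43 = 43236.27
Import duty = 43236.27 × 3% = 1297.09
Buyer bears (B): 4032.57 + 419.43 + 654.17 + 308.95 + 608.48 = 6023.60
Landed cost (B) = invoice 38784.27 + 6023.60 + duty 1297.09 = 46104.96
Difference = |44336.74 − 46104.96| = 1768.22

Supplier A is cheaper by GBP 1768.22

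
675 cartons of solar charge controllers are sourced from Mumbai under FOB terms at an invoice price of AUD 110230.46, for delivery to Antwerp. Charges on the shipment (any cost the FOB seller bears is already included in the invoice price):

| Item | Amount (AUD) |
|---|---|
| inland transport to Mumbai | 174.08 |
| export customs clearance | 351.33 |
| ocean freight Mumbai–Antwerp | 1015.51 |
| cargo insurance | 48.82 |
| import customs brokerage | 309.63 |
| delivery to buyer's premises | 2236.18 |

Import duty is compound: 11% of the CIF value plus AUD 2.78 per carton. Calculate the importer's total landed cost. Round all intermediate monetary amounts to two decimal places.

Total landed cost: AUD 127959.53

FOB: the seller bears costs until goods are on board at the origin port; the buyer bears freight, insurance and all costs thereafter.
Already in the invoice (seller's account under FOB): inland to port, export clearance — exclude.
CIF value = FOB price + freight + insurance = 110230.46 + 1015.51 + 48.82 = 111294.79
Ad valorem component: 111294.79 × 11% = 12242.43
Specific component: 675 × 2.78 = 1876.50
Import duty = 12242.43 + 1876.50 = 14118.93
Buyer bears: freight 1015.51 + insurance 48.82 + brokerage 309.63 + delivery 2236.18 + duty 14118.93 = 17729.07
Landed cost = invoice 110230.46 + 17729.07 = 127959.53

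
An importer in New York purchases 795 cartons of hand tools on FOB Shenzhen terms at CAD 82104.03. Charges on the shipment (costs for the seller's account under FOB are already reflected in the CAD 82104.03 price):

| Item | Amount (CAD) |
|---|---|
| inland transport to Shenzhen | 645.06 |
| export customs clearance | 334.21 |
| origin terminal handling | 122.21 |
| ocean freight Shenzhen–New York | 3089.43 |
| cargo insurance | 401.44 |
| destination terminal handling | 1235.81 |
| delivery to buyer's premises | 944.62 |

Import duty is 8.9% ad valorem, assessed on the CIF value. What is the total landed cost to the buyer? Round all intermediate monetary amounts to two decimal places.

FOB: the seller bears costs until goods are on board at the origin port; the buyer bears freight, insurance and all costs thereafter.
Already in the invoice (seller's account under FOB): inland to port, export clearance, origin terminal — exclude.
CIF value = FOB price + freight + insurance = 82104.03 + 3089.43 + 401.44 = 85594.90
Import duty = 85594.90 × 8.9% = 7617.95
Buyer bears: freight 3089.43 + insurance 401.44 + destination terminal 1235.81 + delivery 944.62 + duty 7617.95 = 13289.25
Landed cost = invoice 82104.03 + 13289.25 = 95393.28

Total landed cost: CAD 95393.28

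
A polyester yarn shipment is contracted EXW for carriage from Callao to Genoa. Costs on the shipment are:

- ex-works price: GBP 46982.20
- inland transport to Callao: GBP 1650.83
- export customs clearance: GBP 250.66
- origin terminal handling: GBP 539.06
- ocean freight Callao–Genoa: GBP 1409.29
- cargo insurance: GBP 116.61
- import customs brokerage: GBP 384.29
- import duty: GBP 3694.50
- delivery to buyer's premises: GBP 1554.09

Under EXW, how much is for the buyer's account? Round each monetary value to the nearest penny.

EXW: the seller makes goods available at their premises; the buyer bears all onward costs.
Seller's account: goods 46982.20 = 46982.20
Buyer's account: inland to port 1650.83 + export clearance 250.66 + origin terminal 539.06 + freight 1409.29 + insurance 116.61 + brokerage 384.29 + duty 3694.50 + delivery 1554.09 = 9599.33

Buyer's account: GBP 9599.33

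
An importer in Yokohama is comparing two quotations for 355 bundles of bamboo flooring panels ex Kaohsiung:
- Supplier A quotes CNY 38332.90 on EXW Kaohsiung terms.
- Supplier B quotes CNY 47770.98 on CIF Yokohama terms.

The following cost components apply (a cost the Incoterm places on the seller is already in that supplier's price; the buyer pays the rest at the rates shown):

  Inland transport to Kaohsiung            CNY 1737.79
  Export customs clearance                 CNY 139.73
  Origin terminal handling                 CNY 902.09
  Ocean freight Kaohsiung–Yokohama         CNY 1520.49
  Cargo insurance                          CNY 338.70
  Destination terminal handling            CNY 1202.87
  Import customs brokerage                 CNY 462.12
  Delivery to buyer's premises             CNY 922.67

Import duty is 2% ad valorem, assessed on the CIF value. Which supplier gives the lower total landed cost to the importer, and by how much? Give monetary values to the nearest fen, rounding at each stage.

Supplier A (EXW):
CIF value = EXW price + inland to port + export clearance + origin terminal + freight + insurance = 38332.90 + 1737.79 + 139.73 + 902.09 + 1520.49 + 338.70 = 42971.70
Import duty = 42971.70 × 2% = 859.43
Buyer bears (A): 1737.79 + 139.73 + 902.09 + 1520.49 + 338.70 + 1202.87 + 462.12 + 922.67 = 7226.46
Landed cost (A) = invoice 38332.90 + 7226.46 + duty 859.43 = 46418.79
Supplier B (CIF):
The CIF price already equals the CIF value: 47770.98
Import duty = 47770.98 × 2% = 955.42
Buyer bears (B): 1202.87 + 462.12 + 922.67 = 2587.66
Landed cost (B) = invoice 47770.98 + 2587.66 + duty 955.42 = 51314.06
Difference = |46418.79 − 51314.06| = 4895.27

Supplier A is cheaper by CNY 4895.27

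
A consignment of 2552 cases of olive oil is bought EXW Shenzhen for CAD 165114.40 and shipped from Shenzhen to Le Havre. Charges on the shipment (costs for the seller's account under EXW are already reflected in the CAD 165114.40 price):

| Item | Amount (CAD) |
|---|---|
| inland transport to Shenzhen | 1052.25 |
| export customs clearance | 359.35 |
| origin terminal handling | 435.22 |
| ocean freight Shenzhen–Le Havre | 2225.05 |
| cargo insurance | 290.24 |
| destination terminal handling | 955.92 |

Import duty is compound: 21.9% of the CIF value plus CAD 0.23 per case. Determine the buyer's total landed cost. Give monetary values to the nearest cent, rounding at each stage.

EXW: the seller makes goods available at their premises; the buyer bears all onward costs.
CIF value = EXW price + inland to port + export clearance + origin terminal + freight + insurance = 165114.40 + 1052.25 + 359.35 + 435.22 + 2225.05 + 290.24 = 169476.51
Ad valorem component: 169476.51 × 21.9% = 37115.36
Specific component: 2552 × 0.23 = 586.96
Import duty = 37115.36 + 586.96 = 37702.32
Buyer bears: inland to port 1052.25 + export clearance 359.35 + origin terminal 435.22 + freight 2225.05 + insurance 290.24 + destination terminal 955.92 + duty 37702.32 = 43020.35
Landed cost = invoice 165114.40 + 43020.35 = 208134.75

Total landed cost: CAD 208134.75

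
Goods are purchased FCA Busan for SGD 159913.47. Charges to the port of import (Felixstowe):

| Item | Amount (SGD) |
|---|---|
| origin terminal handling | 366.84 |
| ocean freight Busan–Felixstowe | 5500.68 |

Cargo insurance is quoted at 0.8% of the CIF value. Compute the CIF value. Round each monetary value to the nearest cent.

CIF value: SGD 167117.93

Let C be the CIF value. C = FCA price + pre-shipment costs + freight + 0.8% × C
C − 0.8% × C = 159913.47 + 366.84 + 5500.68
0.992 × C = 165780.99
C = 165780.99 / 0.992 = 167117.93
Insurance premium = 0.8% × 167117.93 = 1336.94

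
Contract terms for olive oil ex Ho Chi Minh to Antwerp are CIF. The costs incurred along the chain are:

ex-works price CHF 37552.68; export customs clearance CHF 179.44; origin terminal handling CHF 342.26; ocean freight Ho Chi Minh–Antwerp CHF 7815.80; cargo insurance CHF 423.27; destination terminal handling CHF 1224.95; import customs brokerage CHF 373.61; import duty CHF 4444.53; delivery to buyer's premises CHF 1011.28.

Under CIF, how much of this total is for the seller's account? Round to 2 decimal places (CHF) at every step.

CIF: the seller pays costs through ocean freight and marine insurance to the destination port.
Seller's account: goods 37552.68 + export clearance 179.44 + origin terminal 342.26 + freight 7815.80 + insurance 423.27 = 46313.45
Buyer's account: destination terminal 1224.95 + brokerage 373.61 + duty 4444.53 + delivery 1011.28 = 7054.37

Seller's account: CHF 46313.45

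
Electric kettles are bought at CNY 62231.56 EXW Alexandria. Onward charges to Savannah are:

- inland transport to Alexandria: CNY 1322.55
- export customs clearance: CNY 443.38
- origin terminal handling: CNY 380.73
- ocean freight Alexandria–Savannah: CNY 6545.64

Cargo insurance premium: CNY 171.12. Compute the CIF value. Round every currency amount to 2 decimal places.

CIF value: CNY 71094.98

CIF = EXW price + pre-shipment costs + freight + insurance
CIF = 62231.56 + 1322.55 + 443.38 + 380.73 + 6545.64 + 171.12 = 71094.98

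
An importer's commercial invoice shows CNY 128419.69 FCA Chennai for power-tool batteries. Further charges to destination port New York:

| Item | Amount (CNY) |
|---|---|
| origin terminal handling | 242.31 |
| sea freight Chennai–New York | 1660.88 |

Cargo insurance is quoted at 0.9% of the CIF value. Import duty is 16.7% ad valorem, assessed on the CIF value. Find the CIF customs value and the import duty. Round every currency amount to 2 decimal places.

Let C be the CIF value. C = FCA price + pre-shipment costs + freight + 0.9% × C
C − 0.9% × C = 128419.69 + 242.31 + 1660.88
0.991 × C = 130322.88
C = 130322.88 / 0.991 = 131506.44
Insurance premium = 0.9% × 131506.44 = 1183.56
Import duty = 131506.44 × 16.7% = 21961.58

CIF value: CNY 131506.44; import duty: CNY 21961.58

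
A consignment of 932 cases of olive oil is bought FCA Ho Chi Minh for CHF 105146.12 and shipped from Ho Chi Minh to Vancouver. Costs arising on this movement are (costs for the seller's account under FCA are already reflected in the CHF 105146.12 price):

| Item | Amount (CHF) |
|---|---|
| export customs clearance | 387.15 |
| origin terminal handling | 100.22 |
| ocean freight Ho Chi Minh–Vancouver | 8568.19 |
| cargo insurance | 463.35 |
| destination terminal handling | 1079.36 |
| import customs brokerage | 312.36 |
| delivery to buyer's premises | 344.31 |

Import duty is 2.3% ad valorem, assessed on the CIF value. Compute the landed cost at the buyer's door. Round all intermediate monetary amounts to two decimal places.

FCA: the seller delivers export-cleared goods to the carrier; the buyer bears costs from that point.
Already in the invoice (seller's account under FCA): export clearance — exclude.
CIF value = FCA price + origin terminal + freight + insurance = 105146.12 + 100.22 + 8568.19 + 463.35 = 114277.88
Import duty = 114277.88 × 2.3% = 2628.39
Buyer bears: origin terminal 100.22 + freight 8568.19 + insurance 463.35 + destination terminal 1079.36 + brokerage 312.36 + delivery 344.31 + duty 2628.39 = 13496.18
Landed cost = invoice 105146.12 + 13496.18 = 118642.30

Total landed cost: CHF 118642.30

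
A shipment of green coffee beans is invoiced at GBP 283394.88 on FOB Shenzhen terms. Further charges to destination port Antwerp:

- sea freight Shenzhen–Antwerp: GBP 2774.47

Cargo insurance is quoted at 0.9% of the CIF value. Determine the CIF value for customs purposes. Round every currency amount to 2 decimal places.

Let C be the CIF value. C = FOB price + freight + 0.9% × C
C − 0.9% × C = 283394.88 + 2774.47
0.991 × C = 286169.35
C = 286169.35 / 0.991 = 288768.26
Insurance premium = 0.9% × 288768.26 = 2598.91

CIF value: GBP 288768.26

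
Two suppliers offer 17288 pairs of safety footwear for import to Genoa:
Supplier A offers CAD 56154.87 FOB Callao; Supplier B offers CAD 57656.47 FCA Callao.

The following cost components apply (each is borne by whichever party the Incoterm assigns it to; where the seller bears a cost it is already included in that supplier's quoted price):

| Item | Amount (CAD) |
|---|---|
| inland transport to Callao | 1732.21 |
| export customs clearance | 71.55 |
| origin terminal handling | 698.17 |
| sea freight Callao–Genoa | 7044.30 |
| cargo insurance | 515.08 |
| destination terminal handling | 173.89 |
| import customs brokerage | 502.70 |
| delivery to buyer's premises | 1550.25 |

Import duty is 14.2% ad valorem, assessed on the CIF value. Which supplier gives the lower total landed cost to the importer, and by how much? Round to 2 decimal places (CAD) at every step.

Supplier A (FOB):
CIF value = FOB price + freight + insurance = 56154.87 + 7044.30 + 515.08 = 63714.25
Import duty = 63714.25 × 14.2% = 9047.42
Buyer bears (A): 7044.30 + 515.08 + 173.89 + 502.70 + 1550.25 = 9786.22
Landed cost (A) = invoice 56154.87 + 9786.22 + duty 9047.42 = 74988.51
Supplier B (FCA):
CIF value = FCA price + origin terminal + freight + insurance = 57656.47 + 698.17 + 7044.30 + 515.08 = 65914.02
Import duty = 65914.02 × 14.2% = 9359.79
Buyer bears (B): 698.17 + 7044.30 + 515.08 + 173.89 + 502.70 + 1550.25 = 10484.39
Landed cost (B) = invoice 57656.47 + 10484.39 + duty 9359.79 = 77500.65
Difference = |74988.51 − 77500.65| = 2512.14

Supplier A is cheaper by CAD 2512.14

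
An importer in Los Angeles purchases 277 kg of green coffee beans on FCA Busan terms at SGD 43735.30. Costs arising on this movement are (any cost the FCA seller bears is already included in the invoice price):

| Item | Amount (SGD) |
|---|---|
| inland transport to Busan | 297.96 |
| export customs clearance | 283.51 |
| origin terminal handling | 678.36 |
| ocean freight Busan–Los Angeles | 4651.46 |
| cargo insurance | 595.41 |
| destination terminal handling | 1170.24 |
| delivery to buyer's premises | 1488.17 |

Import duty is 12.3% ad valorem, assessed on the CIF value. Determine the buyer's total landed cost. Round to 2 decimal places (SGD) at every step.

Total landed cost: SGD 58427.19

FCA: the seller delivers export-cleared goods to the carrier; the buyer bears costs from that point.
Already in the invoice (seller's account under FCA): inland to port, export clearance — exclude.
CIF value = FCA price + origin terminal + freight + insurance = 43735.30 + 678.36 + 4651.46 + 595.41 = 49660.53
Import duty = 49660.53 × 12.3% = 6108.25
Buyer bears: origin terminal 678.36 + freight 4651.46 + insurance 595.41 + destination terminal 1170.24 + delivery 1488.17 + duty 6108.25 = 14691.89
Landed cost = invoice 43735.30 + 14691.89 = 58427.19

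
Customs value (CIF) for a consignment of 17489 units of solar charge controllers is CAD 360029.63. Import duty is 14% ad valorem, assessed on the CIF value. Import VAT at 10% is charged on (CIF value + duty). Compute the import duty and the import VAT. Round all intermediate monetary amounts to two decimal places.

Import duty: CAD 50404.15; import VAT: CAD 41043.38

Import duty = 360029.63 × 14% = 50404.15
VAT base = CIF + duty = 360029.63 + 50404.15 = 410433.78
Import VAT = 410433.78 × 10% = 41043.38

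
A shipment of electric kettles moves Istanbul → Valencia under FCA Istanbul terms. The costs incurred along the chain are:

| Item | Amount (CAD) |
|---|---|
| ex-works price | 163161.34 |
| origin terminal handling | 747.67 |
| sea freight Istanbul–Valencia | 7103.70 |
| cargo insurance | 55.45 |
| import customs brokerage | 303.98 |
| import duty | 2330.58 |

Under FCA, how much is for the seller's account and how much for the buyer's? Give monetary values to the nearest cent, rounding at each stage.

FCA: the seller delivers export-cleared goods to the carrier; the buyer bears costs from that point.
Seller's account: goods 163161.34 = 163161.34
Buyer's account: origin terminal 747.67 + freight 7103.70 + insurance 55.45 + brokerage 303.98 + duty 2330.58 = 10541.38

Seller: CAD 163161.34; buyer: CAD 10541.38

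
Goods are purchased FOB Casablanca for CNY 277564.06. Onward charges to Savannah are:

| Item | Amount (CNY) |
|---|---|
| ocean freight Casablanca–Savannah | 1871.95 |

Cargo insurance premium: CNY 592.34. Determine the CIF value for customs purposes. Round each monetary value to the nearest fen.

CIF = FOB price + freight + insurance
CIF = 277564.06 + 1871.95 + 592.34 = 280028.35

CIF value: CNY 280028.35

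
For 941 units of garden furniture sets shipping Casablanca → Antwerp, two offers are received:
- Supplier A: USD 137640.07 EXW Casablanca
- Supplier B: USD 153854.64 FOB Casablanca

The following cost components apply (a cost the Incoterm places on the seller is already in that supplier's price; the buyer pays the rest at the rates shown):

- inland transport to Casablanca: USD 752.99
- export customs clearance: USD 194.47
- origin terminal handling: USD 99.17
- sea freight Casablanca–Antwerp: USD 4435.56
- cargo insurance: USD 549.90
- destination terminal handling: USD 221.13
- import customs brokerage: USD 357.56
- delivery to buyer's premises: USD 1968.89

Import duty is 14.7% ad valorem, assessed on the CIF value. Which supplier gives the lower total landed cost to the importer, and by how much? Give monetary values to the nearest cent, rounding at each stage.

Supplier A is cheaper by USD 17397.62

Supplier A (EXW):
CIF value = EXW price + inland to port + export clearance + origin terminal + freight + insurance = 137640.07 + 752.99 + 194.47 + 99.17 + 4435.56 + 549.90 = 143672.16
Import duty = 143672.16 × 14.7% = 21119.81
Buyer bears (A): 752.99 + 194.47 + 99.17 + 4435.56 + 549.90 + 221.13 + 357.56 + 1968.89 = 8579.67
Landed cost (A) = invoice 137640.07 + 8579.67 + duty 21119.81 = 167339.55
Supplier B (FOB):
CIF value = FOB price + freight + insurance = 153854.64 + 4435.56 + 549.90 = 158840.10
Import duty = 158840.10 × 14.7% = 23349.49
Buyer bears (B): 4435.56 + 549.90 + 221.13 + 357.56 + 1968.89 = 7533.04
Landed cost (B) = invoice 153854.64 + 7533.04 + duty 23349.49 = 184737.17
Difference = |167339.55 − 184737.17| = 17397.62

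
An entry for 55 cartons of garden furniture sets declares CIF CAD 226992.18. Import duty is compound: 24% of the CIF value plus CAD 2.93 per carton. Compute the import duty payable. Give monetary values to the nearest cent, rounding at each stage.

Import duty: CAD 54639.27

Ad valorem component: 226992.18 × 24% = 54478.12
Specific component: 55 × 2.93 = 161.15
Import duty = 54478.12 + 161.15 = 54639.27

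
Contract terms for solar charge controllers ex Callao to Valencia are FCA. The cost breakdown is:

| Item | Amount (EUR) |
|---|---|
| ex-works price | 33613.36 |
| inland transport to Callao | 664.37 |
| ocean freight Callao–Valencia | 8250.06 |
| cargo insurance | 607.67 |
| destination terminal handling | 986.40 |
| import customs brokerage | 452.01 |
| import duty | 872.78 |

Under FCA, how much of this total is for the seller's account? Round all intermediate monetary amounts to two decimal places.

Seller's account: EUR 34277.73

FCA: the seller delivers export-cleared goods to the carrier; the buyer bears costs from that point.
Seller's account: goods 33613.36 + inland to port 664.37 = 34277.73
Buyer's account: freight 8250.06 + insurance 607.67 + destination terminal 986.40 + brokerage 452.01 + duty 872.78 = 11168.92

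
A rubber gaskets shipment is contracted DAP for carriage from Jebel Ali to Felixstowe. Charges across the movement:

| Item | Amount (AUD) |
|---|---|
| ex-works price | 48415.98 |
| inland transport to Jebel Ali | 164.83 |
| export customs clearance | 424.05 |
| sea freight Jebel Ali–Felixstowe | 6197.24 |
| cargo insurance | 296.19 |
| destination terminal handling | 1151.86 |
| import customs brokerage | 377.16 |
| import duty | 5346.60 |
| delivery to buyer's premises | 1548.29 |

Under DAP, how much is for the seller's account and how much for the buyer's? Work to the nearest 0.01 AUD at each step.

DAP: the seller bears all costs to the named destination except import duty and clearance.
Seller's account: goods 48415.98 + inland to port 164.83 + export clearance 424.05 + freight 6197.24 + insurance 296.19 + destination terminal 1151.86 + delivery 1548.29 = 58198.44
Buyer's account: brokerage 377.16 + duty 5346.60 = 5723.76

Seller: AUD 58198.44; buyer: AUD 5723.76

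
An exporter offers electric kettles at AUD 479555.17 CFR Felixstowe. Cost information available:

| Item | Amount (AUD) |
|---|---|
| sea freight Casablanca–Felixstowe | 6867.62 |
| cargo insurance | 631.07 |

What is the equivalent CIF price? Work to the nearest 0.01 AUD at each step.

Not relevant to the conversion: freight — on the seller under both CFR and CIF; already in the CFR price and stays in the CIF price.
From CFR to CIF, the seller additionally bears: insurance.
CIF price = 479555.17 + 631.07 = 480186.24

CIF price: AUD 480186.24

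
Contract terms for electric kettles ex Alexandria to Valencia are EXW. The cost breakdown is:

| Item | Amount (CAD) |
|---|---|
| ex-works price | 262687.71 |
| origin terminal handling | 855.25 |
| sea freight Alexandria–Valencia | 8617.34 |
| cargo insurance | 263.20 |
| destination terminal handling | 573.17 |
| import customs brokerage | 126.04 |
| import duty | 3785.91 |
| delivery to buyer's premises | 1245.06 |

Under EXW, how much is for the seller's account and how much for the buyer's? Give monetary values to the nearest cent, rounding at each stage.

Seller: CAD 262687.71; buyer: CAD 15465.97

EXW: the seller makes goods available at their premises; the buyer bears all onward costs.
Seller's account: goods 262687.71 = 262687.71
Buyer's account: origin terminal 855.25 + freight 8617.34 + insurance 263.20 + destination terminal 573.17 + brokerage 126.04 + duty 3785.91 + delivery 1245.06 = 15465.97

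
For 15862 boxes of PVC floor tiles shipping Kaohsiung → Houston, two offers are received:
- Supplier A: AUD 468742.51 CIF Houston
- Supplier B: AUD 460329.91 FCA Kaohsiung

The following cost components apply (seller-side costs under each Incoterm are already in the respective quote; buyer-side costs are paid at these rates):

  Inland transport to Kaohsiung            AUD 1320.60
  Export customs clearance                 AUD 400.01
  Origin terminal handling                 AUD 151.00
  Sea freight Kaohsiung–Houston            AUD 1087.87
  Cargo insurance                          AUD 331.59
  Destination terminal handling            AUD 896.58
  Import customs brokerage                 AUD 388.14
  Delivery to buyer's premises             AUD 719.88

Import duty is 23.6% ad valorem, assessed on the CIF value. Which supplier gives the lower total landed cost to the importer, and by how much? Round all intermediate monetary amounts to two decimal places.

Supplier B is cheaper by AUD 8456.88

Supplier A (CIF):
The CIF price already equals the CIF value: 468742.51
Import duty = 468742.51 × 23.6% = 110623.23
Buyer bears (A): 896.58 + 388.14 + 719.88 = 2004.60
Landed cost (A) = invoice 468742.51 + 2004.60 + duty 110623.23 = 581370.34
Supplier B (FCA):
CIF value = FCA price + origin terminal + freight + insurance = 460329.91 + 151.00 + 1087.87 + 331.59 = 461900.37
Import duty = 461900.37 × 23.6% = 109008.49
Buyer bears (B): 151.00 + 1087.87 + 331.59 + 896.58 + 388.14 + 719.88 = 3575.06
Landed cost (B) = invoice 460329.91 + 3575.06 + duty 109008.49 = 572913.46
Difference = |581370.34 − 572913.46| = 8456.88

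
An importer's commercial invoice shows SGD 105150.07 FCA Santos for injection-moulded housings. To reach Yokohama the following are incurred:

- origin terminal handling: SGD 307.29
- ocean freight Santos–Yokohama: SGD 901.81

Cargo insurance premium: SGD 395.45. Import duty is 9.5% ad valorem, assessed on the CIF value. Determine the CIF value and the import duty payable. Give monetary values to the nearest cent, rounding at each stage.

CIF value: SGD 106754.62; import duty: SGD 10141.69

CIF = FCA price + pre-shipment costs + freight + insurance
CIF = 105150.07 + 307.29 + 901.81 + 395.45 = 106754.62
Import duty = 106754.62 × 9.5% = 10141.69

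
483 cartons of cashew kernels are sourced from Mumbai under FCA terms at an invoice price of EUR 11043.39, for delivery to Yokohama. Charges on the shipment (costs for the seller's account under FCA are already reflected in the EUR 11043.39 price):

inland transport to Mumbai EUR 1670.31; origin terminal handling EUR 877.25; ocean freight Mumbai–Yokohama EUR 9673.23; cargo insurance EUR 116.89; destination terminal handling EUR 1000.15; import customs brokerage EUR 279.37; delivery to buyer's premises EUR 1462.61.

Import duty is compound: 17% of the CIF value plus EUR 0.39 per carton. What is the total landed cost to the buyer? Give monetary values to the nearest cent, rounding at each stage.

Total landed cost: EUR 28332.09

FCA: the seller delivers export-cleared goods to the carrier; the buyer bears costs from that point.
Already in the invoice (seller's account under FCA): inland to port — exclude.
CIF value = FCA price + origin terminal + freight + insurance = 11043.39 + 877.25 + 9673.23 + 116.89 = 21710.76
Ad valorem component: 21710.76 × 17% = 3690.83
Specific component: 483 × 0.39 = 188.37
Import duty = 3690.83 + 188.37 = 3879.20
Buyer bears: origin terminal 877.25 + freight 9673.23 + insurance 116.89 + destination terminal 1000.15 + brokerage 279.37 + delivery 1462.61 + duty 3879.20 = 17288.70
Landed cost = invoice 11043.39 + 17288.70 = 28332.09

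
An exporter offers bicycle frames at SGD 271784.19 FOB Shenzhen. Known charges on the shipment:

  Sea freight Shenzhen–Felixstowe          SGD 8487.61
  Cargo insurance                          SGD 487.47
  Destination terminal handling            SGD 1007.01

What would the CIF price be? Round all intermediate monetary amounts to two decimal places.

Not relevant to the conversion: destination terminal — on the buyer under both terms; not part of either seller's price.
From FOB to CIF, the seller additionally bears: freight, insurance.
CIF price = 271784.19 + 8487.61 + 487.47 = 280759.27

CIF price: SGD 280759.27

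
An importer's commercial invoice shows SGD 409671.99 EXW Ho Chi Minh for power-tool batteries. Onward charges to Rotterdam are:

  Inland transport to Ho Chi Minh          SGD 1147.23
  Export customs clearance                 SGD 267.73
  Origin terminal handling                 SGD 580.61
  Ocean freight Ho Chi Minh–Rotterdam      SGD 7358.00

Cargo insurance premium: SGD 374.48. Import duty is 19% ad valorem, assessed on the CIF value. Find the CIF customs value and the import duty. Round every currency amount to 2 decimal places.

CIF value: SGD 419400.04; import duty: SGD 79686.01

CIF = EXW price + pre-shipment costs + freight + insurance
CIF = 409671.99 + 1147.23 + 267.73 + 580.61 + 7358.00 + 374.48 = 419400.04
Import duty = 419400.04 × 19% = 79686.01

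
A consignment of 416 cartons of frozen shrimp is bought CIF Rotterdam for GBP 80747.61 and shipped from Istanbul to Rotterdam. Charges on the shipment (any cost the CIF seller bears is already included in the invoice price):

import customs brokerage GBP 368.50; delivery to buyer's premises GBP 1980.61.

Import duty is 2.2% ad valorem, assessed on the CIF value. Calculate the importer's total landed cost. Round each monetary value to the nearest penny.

CIF: the seller pays costs through ocean freight and marine insurance to the destination port.
The CIF price already equals the CIF value: 80747.61
Import duty = 80747.61 × 2.2% = 1776.45
Buyer bears: brokerage 368.50 + delivery 1980.61 + duty 1776.45 = 4125.56
Landed cost = invoice 80747.61 + 4125.56 = 84873.17

Total landed cost: GBP 84873.17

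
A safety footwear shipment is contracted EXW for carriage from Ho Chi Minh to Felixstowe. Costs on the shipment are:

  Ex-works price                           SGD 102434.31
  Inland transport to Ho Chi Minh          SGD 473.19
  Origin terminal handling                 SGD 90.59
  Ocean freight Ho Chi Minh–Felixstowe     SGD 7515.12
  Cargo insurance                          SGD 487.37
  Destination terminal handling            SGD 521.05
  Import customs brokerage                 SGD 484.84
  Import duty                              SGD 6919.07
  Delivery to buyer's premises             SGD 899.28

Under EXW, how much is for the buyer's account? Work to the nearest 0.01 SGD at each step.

EXW: the seller makes goods available at their premises; the buyer bears all onward costs.
Seller's account: goods 102434.31 = 102434.31
Buyer's account: inland to port 473.19 + origin terminal 90.59 + freight 7515.12 + insurance 487.37 + destination terminal 521.05 + brokerage 484.84 + duty 6919.07 + delivery 899.28 = 17390.51

Buyer's account: SGD 17390.51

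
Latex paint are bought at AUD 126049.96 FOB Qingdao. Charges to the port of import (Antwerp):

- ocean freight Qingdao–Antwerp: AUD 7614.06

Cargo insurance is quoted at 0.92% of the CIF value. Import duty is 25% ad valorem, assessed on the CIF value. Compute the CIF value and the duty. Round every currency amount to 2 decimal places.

CIF value: AUD 134905.15; import duty: AUD 33726.29

Let C be the CIF value. C = FOB price + freight + 0.92% × C
C − 0.92% × C = 126049.96 + 7614.06
0.9908 × C = 133664.02
C = 133664.02 / 0.9908 = 134905.15
Insurance premium = 0.92% × 134905.15 = 1241.13
Import duty = 134905.15 × 25% = 33726.29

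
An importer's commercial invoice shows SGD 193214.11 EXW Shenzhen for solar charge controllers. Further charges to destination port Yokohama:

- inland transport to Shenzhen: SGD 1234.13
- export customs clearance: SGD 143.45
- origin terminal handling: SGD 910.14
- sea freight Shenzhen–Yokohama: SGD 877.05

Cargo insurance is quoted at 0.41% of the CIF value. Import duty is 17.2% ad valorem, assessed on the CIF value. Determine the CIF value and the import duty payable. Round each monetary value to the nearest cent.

CIF value: SGD 197187.35; import duty: SGD 33916.22

Let C be the CIF value. C = EXW price + pre-shipment costs + freight + 0.41% × C
C − 0.41% × C = 193214.11 + 1234.13 + 143.45 + 910.14 + 877.05
0.9959 × C = 196378.88
C = 196378.88 / 0.9959 = 197187.35
Insurance premium = 0.41% × 197187.35 = 808.47
Import duty = 197187.35 × 17.2% = 33916.22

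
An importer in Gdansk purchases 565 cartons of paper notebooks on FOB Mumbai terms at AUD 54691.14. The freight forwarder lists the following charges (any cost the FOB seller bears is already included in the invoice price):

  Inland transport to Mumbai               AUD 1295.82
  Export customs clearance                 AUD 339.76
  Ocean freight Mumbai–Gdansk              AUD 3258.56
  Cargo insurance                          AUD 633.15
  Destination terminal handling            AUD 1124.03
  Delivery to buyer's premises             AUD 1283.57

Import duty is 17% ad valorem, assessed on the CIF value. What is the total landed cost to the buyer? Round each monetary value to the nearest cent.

FOB: the seller bears costs until goods are on board at the origin port; the buyer bears freight, insurance and all costs thereafter.
Already in the invoice (seller's account under FOB): inland to port, export clearance — exclude.
CIF value = FOB price + freight + insurance = 54691.14 + 3258.56 + 633.15 = 58582.85
Import duty = 58582.85 × 17% = 9959.08
Buyer bears: freight 3258.56 + insurance 633.15 + destination terminal 1124.03 + delivery 1283.57 + duty 9959.08 = 16258.39
Landed cost = invoice 54691.14 + 16258.39 = 70949.53

Total landed cost: AUD 70949.53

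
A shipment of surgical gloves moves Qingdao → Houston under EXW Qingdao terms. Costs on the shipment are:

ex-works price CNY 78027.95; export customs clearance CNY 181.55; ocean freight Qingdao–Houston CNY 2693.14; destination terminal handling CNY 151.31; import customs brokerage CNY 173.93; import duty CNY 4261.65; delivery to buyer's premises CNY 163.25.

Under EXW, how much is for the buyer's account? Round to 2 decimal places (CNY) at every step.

Buyer's account: CNY 7624.83

EXW: the seller makes goods available at their premises; the buyer bears all onward costs.
Seller's account: goods 78027.95 = 78027.95
Buyer's account: export clearance 181.55 + freight 2693.14 + destination terminal 151.31 + brokerage 173.93 + duty 4261.65 + delivery 163.25 = 7624.83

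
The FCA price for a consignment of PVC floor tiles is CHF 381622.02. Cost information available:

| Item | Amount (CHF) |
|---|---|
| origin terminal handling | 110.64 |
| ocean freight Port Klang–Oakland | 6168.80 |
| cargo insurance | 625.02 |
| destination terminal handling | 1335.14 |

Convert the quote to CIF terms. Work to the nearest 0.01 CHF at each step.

Not relevant to the conversion: destination terminal — on the buyer under both terms; not part of either seller's price.
From FCA to CIF, the seller additionally bears: origin terminal, freight, insurance.
CIF price = 381622.02 + 110.64 + 6168.80 + 625.02 = 388526.48

CIF price: CHF 388526.48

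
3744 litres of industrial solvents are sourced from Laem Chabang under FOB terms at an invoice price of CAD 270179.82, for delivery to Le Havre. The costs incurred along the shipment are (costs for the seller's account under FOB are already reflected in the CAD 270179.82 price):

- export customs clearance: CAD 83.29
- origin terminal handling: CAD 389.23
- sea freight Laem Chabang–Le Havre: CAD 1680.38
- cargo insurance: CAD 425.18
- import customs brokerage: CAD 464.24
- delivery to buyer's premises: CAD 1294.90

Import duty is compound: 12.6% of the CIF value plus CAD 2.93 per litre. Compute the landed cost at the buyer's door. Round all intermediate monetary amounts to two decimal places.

Total landed cost: CAD 319322.40

FOB: the seller bears costs until goods are on board at the origin port; the buyer bears freight, insurance and all costs thereafter.
Already in the invoice (seller's account under FOB): export clearance, origin terminal — exclude.
CIF value = FOB price + freight + insurance = 270179.82 + 1680.38 + 425.18 = 272285.38
Ad valorem component: 272285.38 × 12.6% = 34307.96
Specific component: 3744 × 2.93 = 10969.92
Import duty = 34307.96 + 10969.92 = 45277.88
Buyer bears: freight 1680.38 + insurance 425.18 + brokerage 464.24 + delivery 1294.90 + duty 45277.88 = 49142.58
Landed cost = invoice 270179.82 + 49142.58 = 319322.40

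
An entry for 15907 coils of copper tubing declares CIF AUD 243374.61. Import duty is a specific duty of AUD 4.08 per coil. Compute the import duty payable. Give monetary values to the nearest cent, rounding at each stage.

Import duty = 15907 × 4.08 = 64900.56

Import duty: AUD 64900.56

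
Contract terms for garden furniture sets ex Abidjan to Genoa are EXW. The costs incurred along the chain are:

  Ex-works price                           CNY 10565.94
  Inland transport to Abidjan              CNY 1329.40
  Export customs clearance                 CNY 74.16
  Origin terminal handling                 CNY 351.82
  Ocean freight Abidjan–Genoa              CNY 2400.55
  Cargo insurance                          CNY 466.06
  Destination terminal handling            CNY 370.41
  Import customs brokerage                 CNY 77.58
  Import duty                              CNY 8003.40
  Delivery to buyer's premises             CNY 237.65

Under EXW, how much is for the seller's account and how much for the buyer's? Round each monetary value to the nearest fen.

Seller: CNY 10565.94; buyer: CNY 13311.03

EXW: the seller makes goods available at their premises; the buyer bears all onward costs.
Seller's account: goods 10565.94 = 10565.94
Buyer's account: inland to port 1329.40 + export clearance 74.16 + origin terminal 351.82 + freight 2400.55 + insurance 466.06 + destination terminal 370.41 + brokerage 77.58 + duty 8003.40 + delivery 237.65 = 13311.03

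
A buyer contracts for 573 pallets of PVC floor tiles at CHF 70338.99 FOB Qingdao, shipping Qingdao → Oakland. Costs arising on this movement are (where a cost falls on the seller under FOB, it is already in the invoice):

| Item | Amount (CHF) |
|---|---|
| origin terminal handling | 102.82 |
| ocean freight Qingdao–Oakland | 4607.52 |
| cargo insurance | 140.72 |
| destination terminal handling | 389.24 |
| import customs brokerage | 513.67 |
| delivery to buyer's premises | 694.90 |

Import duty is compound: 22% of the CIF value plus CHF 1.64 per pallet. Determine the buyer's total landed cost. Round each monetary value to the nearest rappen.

FOB: the seller bears costs until goods are on board at the origin port; the buyer bears freight, insurance and all costs thereafter.
Already in the invoice (seller's account under FOB): origin terminal — exclude.
CIF value = FOB price + freight + insurance = 70338.99 + 4607.52 + 140.72 = 75087.23
Ad valorem component: 75087.23 × 22% = 16519.19
Specific component: 573 × 1.64 = 939.72
Import duty = 16519.19 + 939.72 = 17458.91
Buyer bears: freight 4607.52 + insurance 140.72 + destination terminal 389.24 + brokerage 513.67 + delivery 694.90 + duty 17458.91 = 23804.96
Landed cost = invoice 70338.99 + 23804.96 = 94143.95

Total landed cost: CHF 94143.95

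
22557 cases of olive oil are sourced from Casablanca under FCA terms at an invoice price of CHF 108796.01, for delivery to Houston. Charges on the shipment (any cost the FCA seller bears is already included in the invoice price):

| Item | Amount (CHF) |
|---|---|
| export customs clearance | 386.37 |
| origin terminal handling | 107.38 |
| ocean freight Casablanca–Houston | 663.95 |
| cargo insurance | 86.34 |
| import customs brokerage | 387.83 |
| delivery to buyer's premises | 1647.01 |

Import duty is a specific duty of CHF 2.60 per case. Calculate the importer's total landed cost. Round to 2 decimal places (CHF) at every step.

FCA: the seller delivers export-cleared goods to the carrier; the buyer bears costs from that point.
Already in the invoice (seller's account under FCA): export clearance — exclude.
CIF value = FCA price + origin terminal + freight + insurance = 108796.01 + 107.38 + 663.95 + 86.34 = 109653.68
Import duty = 22557 × 2.60 = 58648.20
Buyer bears: origin terminal 107.38 + freight 663.95 + insurance 86.34 + brokerage 387.83 + delivery 1647.01 + duty 58648.20 = 61540.71
Landed cost = invoice 108796.01 + 61540.71 = 170336.72

Total landed cost: CHF 170336.72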